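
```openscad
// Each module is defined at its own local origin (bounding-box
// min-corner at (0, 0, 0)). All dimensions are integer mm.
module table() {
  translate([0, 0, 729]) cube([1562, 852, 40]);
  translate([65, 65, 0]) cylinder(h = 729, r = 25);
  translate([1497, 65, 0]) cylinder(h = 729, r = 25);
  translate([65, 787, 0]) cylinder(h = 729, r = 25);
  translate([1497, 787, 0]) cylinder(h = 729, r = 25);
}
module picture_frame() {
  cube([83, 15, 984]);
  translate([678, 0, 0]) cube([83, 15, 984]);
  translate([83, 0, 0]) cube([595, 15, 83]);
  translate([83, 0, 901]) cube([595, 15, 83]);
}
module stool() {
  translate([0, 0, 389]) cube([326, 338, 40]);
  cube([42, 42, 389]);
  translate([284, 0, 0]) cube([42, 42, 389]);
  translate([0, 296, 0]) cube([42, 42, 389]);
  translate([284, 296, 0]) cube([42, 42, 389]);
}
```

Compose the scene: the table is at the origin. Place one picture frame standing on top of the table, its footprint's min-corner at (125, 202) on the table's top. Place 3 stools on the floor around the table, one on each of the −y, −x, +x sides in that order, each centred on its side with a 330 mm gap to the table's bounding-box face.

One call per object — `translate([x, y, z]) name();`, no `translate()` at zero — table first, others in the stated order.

table();
translate([125, 202, 769]) picture_frame();
translate([618, -668, 0]) stool();
translate([-656, 257, 0]) stool();
translate([1892, 257, 0]) stool();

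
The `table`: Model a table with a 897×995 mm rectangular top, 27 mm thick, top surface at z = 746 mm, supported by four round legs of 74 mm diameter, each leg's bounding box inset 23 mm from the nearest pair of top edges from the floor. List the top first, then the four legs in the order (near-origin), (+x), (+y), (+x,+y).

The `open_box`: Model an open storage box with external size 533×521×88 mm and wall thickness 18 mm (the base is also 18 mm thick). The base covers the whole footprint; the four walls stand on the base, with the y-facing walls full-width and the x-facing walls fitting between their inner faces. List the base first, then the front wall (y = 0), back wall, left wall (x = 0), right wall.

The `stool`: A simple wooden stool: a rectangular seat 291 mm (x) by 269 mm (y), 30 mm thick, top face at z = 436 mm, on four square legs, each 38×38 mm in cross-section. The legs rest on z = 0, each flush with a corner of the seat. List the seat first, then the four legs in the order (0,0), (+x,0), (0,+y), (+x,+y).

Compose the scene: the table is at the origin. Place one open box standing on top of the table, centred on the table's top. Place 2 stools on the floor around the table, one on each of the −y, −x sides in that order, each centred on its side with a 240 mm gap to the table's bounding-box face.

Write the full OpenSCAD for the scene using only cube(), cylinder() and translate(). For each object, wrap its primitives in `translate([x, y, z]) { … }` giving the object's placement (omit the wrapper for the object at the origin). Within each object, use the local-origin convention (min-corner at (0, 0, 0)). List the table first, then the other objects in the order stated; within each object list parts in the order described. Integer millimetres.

translate([0, 0, 719]) cube([897, 995, 27]);
translate([60, 60, 0]) cylinder(h = 719, r = 37);
translate([837, 60, 0]) cylinder(h = 719, r = 37);
translate([60, 935, 0]) cylinder(h = 719, r = 37);
translate([837, 935, 0]) cylinder(h = 719, r = 37);
translate([182, 237, 746]) {
  cube([533, 521, 18]);
  translate([0, 0, 18]) cube([533, 18, 70]);
  translate([0, 503, 18]) cube([533, 18, 70]);
  translate([0, 18, 18]) cube([18, 485, 70]);
  translate([515, 18, 18]) cube([18, 485, 70]);
}
translate([303, -509, 0]) {
  translate([0, 0, 406]) cube([291, 269, 30]);
  cube([38, 38, 406]);
  translate([253, 0, 0]) cube([38, 38, 406]);
  translate([0, 231, 0]) cube([38, 38, 406]);
  translate([253, 231, 0]) cube([38, 38, 406]);
}
translate([-531, 363, 0]) {
  translate([0, 0, 406]) cube([291, 269, 30]);
  cube([38, 38, 406]);
  translate([253, 0, 0]) cube([38, 38, 406]);
  translate([0, 231, 0]) cube([38, 38, 406]);
  translate([253, 231, 0]) cube([38, 38, 406]);
}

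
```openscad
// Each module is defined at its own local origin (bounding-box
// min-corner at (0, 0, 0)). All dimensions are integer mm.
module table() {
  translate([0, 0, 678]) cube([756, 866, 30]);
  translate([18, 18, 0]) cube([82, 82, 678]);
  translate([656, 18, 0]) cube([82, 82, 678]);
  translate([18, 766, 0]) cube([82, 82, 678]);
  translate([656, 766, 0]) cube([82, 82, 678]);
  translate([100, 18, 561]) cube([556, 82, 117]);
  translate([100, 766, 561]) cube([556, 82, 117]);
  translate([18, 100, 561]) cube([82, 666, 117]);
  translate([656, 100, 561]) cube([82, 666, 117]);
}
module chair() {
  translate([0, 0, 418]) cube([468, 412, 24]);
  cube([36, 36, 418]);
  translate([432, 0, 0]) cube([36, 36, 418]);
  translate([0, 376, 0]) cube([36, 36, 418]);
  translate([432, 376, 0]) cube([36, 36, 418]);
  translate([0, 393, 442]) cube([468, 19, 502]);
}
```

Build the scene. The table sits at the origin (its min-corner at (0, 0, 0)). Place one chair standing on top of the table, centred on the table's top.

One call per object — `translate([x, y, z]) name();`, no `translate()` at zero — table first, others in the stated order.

table();
translate([144, 227, 708]) chair();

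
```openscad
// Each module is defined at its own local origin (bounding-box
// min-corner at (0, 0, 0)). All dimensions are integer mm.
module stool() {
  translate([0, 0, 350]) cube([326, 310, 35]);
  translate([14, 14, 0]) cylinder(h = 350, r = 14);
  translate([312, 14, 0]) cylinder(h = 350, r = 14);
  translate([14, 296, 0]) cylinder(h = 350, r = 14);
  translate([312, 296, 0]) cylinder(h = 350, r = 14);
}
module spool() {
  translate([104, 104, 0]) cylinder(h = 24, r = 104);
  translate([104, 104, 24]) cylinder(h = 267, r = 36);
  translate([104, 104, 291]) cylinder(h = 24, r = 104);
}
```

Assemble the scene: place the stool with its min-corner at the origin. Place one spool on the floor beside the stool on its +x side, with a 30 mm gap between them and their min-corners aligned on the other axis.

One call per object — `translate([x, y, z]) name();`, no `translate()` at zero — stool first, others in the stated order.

stool();
translate([356, 0, 0]) spool();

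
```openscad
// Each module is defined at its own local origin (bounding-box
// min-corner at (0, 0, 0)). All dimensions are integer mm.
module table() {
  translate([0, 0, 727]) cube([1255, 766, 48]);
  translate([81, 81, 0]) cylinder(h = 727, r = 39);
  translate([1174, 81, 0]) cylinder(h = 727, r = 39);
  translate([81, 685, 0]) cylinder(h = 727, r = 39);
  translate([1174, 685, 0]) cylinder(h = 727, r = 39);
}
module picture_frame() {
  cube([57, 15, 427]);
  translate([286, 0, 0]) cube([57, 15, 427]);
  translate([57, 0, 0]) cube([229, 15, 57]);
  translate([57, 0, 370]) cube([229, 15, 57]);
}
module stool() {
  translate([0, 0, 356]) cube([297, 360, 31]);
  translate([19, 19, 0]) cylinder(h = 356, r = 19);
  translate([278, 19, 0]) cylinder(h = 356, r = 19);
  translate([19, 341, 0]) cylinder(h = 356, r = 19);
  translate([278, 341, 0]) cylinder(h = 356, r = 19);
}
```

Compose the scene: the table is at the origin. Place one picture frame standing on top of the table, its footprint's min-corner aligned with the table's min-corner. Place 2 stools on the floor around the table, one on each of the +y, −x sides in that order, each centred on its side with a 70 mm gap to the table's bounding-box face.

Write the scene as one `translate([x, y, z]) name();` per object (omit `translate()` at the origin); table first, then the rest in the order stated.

table();
translate([0, 0, 775]) picture_frame();
translate([479, 836, 0]) stool();
translate([-367, 203, 0]) stool();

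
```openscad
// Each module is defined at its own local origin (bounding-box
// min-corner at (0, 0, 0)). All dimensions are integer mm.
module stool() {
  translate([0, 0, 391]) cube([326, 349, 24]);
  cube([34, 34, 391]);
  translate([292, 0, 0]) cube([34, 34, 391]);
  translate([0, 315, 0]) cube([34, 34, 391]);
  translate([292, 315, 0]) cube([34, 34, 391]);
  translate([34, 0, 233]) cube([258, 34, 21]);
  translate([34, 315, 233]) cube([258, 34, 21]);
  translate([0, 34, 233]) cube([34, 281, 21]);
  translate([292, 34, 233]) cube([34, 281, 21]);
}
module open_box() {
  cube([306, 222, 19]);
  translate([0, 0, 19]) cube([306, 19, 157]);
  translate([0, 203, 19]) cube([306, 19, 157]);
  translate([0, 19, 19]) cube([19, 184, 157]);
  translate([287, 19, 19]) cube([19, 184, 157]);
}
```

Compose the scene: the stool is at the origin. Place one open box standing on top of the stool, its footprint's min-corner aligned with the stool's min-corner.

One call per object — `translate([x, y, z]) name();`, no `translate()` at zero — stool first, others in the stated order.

stool();
translate([0, 0, 415]) open_box();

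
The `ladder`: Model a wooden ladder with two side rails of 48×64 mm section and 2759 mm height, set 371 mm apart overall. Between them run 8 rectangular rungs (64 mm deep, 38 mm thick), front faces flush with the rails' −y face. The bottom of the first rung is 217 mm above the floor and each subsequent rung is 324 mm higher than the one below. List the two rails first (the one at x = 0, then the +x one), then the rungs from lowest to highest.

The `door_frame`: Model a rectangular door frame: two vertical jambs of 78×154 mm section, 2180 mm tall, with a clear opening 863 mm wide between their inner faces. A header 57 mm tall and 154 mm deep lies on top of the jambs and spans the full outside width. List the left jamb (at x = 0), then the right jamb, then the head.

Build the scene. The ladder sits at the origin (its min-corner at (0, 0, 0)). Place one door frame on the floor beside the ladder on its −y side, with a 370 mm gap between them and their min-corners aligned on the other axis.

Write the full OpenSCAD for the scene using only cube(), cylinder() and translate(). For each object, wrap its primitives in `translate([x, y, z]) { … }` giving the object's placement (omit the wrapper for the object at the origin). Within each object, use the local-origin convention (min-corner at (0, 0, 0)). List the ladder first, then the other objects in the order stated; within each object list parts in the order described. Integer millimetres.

cube([48, 64, 2759]);
translate([323, 0, 0]) cube([48, 64, 2759]);
translate([48, 0, 217]) cube([275, 64, 38]);
translate([48, 0, 541]) cube([275, 64, 38]);
translate([48, 0, 865]) cube([275, 64, 38]);
translate([48, 0, 1189]) cube([275, 64, 38]);
translate([48, 0, 1513]) cube([275, 64, 38]);
translate([48, 0, 1837]) cube([275, 64, 38]);
translate([48, 0, 2161]) cube([275, 64, 38]);
translate([48, 0, 2485]) cube([275, 64, 38]);
translate([0, -524, 0]) {
  cube([78, 154, 2180]);
  translate([941, 0, 0]) cube([78, 154, 2180]);
  translate([0, 0, 2180]) cube([1019, 154, 57]);
}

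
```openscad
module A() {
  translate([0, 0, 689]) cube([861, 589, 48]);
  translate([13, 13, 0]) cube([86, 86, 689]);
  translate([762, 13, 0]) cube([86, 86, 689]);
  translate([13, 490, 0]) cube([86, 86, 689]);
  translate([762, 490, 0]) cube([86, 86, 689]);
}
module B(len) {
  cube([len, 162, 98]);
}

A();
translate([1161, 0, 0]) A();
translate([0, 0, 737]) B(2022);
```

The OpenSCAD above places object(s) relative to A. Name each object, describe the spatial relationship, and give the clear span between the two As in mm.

Second table starts at x = 1161; first ends at x = 861; clear span = 1161 − 861 = 300 mm.

A is a table. B is a beam. A beam spans the tops of two tables. The clear span between the two tables is 300 mm.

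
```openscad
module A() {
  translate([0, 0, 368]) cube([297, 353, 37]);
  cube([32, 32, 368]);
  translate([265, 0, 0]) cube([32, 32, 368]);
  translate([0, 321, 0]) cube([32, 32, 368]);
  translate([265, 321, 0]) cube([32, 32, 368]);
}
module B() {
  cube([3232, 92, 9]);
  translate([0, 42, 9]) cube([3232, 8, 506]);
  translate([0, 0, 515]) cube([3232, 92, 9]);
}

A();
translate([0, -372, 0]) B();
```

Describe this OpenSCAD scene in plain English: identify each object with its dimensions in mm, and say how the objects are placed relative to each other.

A is a four-legged stool. The seat is a 297×353×37 mm slab whose top surface is at z = 405 mm; four square legs, each 32×32 mm in cross-section, run from the floor (z = 0) to the underside of the seat, each flush with a corner of the seat.

B is an I-beam lying along x, 3232 mm long. Overall section height 524 mm. Two flanges 92 mm wide (y) and 9 mm thick, one on the floor and one at the top; a web 8 mm thick runs between them, centred on the flange width.

The I-beam is on the floor beside the stool on its −y side.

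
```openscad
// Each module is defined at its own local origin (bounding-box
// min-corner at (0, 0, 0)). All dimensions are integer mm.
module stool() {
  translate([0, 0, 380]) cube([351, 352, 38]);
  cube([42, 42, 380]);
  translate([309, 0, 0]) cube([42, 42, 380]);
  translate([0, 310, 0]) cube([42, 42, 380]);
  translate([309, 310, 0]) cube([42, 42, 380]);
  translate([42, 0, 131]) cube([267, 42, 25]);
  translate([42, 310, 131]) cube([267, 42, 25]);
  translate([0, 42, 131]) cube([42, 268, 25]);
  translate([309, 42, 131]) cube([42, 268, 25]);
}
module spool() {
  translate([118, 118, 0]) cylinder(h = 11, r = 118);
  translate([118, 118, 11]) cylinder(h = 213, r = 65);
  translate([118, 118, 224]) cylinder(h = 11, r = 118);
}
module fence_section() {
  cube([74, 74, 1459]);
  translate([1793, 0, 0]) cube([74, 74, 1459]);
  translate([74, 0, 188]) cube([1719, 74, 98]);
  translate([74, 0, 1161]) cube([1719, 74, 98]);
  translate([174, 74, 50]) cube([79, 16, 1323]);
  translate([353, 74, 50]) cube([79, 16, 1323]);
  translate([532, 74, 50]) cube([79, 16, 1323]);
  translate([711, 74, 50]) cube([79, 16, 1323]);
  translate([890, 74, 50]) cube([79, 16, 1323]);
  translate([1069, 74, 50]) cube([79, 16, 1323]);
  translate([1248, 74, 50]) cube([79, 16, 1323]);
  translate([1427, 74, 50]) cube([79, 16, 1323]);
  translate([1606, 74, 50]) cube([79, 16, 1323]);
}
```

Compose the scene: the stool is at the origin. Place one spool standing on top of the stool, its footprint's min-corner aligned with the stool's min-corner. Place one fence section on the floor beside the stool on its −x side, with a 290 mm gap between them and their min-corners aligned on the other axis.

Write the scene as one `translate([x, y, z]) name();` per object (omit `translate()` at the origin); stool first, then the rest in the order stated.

stool();
translate([0, 0, 418]) spool();
translate([-2157, 0, 0]) fence_section();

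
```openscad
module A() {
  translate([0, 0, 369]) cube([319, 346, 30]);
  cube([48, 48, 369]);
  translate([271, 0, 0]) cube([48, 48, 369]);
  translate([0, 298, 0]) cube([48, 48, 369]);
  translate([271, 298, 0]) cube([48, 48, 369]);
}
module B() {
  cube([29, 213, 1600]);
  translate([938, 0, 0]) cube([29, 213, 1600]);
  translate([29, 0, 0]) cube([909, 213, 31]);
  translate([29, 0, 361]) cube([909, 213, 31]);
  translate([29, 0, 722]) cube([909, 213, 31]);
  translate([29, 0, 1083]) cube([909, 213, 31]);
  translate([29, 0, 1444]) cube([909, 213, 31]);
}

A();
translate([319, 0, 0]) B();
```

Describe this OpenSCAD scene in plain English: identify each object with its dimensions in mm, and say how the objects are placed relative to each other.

A is a simple wooden stool: a rectangular seat 319 mm (x) by 346 mm (y), 30 mm thick, top face at z = 399 mm, on four square legs, each 48×48 mm in cross-section. The legs rest on z = 0, each flush with a corner of the seat.

B is an open bookshelf. Two side panels, each 29 mm thick, 213 mm deep and 1600 mm tall, stand 967 mm apart (outside-to-outside). Between them sit 5 shelves, each 31 mm thick and 213 mm deep, spanning the full gap between the sides. The bottom shelf rests on the floor (its underside at z = 0) and the clear gap between one shelf's top and the next shelf's underside is 330 mm.

The bookshelf is against the stool's +x side, with their −y faces flush.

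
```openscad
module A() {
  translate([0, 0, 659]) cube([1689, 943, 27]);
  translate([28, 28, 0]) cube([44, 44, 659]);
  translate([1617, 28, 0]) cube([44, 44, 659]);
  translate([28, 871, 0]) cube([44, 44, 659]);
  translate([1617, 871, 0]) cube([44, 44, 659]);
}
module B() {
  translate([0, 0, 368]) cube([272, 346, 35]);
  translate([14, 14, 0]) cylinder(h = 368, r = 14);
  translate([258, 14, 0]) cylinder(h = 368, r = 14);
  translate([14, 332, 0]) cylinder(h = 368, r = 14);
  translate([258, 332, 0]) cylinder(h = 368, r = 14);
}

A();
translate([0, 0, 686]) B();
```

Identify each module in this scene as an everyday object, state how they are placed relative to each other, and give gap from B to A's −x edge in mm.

The stool's min-x is at 0; the table's min-x is 0; gap = 0 mm.

A is a table. B is a stool. The stool is on top of the table. The gap from the stool to the table's −x edge is 0 mm.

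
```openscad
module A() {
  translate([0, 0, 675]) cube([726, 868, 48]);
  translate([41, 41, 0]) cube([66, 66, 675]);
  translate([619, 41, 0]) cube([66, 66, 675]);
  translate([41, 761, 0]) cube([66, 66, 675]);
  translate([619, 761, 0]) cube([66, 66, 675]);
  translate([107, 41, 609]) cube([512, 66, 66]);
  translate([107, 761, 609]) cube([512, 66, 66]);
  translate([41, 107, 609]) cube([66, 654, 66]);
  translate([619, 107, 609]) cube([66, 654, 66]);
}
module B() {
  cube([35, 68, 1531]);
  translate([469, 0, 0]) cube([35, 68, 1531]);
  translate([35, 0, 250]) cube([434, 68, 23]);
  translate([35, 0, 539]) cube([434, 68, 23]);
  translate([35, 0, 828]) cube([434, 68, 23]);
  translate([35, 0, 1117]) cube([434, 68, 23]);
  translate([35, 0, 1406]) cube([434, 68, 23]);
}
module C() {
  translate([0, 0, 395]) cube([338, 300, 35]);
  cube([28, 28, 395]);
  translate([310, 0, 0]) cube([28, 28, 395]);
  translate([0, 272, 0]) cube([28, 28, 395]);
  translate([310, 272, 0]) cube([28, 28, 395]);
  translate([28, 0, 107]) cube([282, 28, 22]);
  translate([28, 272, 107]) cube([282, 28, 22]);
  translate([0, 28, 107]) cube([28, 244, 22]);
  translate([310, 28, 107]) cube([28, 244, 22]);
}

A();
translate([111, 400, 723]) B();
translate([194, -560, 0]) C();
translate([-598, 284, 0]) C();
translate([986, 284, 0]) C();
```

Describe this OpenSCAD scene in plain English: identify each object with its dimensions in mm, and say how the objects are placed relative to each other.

A is a table: top 726 mm (x) × 868 mm (y), 48 mm thick, upper face at z = 723 mm, on four 66×66 mm square legs, each inset 41 mm from the nearest pair of top edges, running from z = 0 to the bottom of the top. Four apron rails, 66 mm thick and 66 mm tall, run between adjacent legs with their top edges flush with the underside of the top and their outer faces flush with the legs' outer faces.

B is a straight ladder. Two 35×68 mm vertical rails, 1531 mm tall, stand 504 mm apart (outside-to-outside) with their front faces coplanar on the −y side. 5 rungs, each 68 mm deep and 23 mm tall, span between the inner faces of the rails, front faces flush with the rails. The lowest rung's underside is at z = 250 mm and rungs are spaced 289 mm apart (underside to underside).

C is a four-legged stool. The seat is 338×300 mm, 35 mm thick, top at z = 430 mm. It stands on four square legs, each 28×28 mm in cross-section, from z = 0 to the seat underside, each flush with a corner of the seat. Four stretchers, 28 mm wide and 22 mm tall, connect adjacent legs with their undersides at z = 107 mm, each running between the inner faces of the legs it joins and aligned with the legs' outer faces on the other axis.

The ladder is on top of the table, centred. Three stools sit around the table at the −y, −x, +x sides.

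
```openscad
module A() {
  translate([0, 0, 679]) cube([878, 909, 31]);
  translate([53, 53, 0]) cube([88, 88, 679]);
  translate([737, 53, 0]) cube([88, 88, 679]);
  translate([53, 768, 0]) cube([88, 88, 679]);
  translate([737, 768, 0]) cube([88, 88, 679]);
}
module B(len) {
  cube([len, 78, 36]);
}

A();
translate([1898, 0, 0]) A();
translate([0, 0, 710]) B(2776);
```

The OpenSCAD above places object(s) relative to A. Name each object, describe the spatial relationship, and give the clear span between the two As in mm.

A is a table. B is a beam. A beam spans the tops of two tables. The clear span between the two tables is 1020 mm.

Second table starts at x = 1898; first ends at x = 878; clear span = 1898 − 878 = 1020 mm.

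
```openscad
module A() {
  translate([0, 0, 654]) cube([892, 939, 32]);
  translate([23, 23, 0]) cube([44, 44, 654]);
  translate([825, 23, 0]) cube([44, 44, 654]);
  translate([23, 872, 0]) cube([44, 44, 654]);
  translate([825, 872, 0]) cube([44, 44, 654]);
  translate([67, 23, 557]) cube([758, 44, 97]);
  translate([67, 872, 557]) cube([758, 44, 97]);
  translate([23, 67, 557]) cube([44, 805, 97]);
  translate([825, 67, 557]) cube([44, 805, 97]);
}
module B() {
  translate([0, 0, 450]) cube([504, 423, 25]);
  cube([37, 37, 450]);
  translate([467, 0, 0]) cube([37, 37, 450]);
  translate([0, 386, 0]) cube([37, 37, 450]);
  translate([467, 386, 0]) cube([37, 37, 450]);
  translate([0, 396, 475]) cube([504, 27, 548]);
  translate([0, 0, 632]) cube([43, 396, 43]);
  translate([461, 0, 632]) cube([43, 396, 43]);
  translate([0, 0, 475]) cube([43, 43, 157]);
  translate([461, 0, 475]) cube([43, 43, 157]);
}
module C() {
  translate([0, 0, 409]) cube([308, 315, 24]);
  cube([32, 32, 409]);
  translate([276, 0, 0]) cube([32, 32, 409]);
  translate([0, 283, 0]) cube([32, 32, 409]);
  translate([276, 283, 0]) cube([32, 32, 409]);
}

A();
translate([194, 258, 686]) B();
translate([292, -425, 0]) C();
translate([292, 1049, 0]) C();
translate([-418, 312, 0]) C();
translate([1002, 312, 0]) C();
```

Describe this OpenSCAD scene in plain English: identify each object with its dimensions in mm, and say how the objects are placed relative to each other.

A is a table: top 892 mm (x) × 939 mm (y), 32 mm thick, upper face at z = 686 mm, on four 44×44 mm square legs, each inset 23 mm from the nearest pair of top edges, running from z = 0 to the bottom of the top. Four apron rails, 44 mm thick and 97 mm tall, run between adjacent legs with their top edges flush with the underside of the top and their outer faces flush with the legs' outer faces.

B is a chair: 504×423 mm seat, 25 mm thick, top at z = 475 mm, on four 37 mm square corner legs flush with the seat edges. A 27 mm thick backrest slab spans the full seat width, extending 548 mm above the seat top, its back face flush with the seat's +y edge. Two armrests of 43×43 mm section run along each side from the seat's front edge to the front of the backrest, top faces 200 mm above the seat top and outer faces flush with the seat's x-edges; a 43×43 mm post under the front of each armrest stands on the seat at the front corner.

C is a four-legged stool. The seat is a 308×315×24 mm slab whose top surface is at z = 433 mm; four square legs, each 32×32 mm in cross-section, run from the floor (z = 0) to the underside of the seat, each flush with a corner of the seat.

The chair is on top of the table, centred. Four stools sit around the table at the −y, +y, −x, +x sides.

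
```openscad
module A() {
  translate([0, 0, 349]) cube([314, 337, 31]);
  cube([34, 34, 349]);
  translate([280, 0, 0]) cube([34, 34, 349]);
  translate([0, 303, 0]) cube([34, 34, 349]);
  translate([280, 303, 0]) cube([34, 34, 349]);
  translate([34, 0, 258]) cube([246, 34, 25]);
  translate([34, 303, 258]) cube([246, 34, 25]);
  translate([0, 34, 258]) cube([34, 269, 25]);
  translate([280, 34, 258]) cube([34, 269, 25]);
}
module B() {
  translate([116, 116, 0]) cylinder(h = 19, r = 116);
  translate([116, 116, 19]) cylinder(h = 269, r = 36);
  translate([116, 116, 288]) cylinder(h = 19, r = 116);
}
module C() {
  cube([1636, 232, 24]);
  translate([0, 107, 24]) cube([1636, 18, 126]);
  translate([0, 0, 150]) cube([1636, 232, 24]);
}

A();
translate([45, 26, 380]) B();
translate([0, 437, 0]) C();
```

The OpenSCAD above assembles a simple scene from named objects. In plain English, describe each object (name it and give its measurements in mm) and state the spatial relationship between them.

A is a four-legged stool. The seat is 314×337 mm, 31 mm thick, top at z = 380 mm. It stands on four square legs, each 34×34 mm in cross-section, from z = 0 to the seat underside, each flush with a corner of the seat. Four stretchers, 34 mm wide and 25 mm tall, connect adjacent legs with their undersides at z = 258 mm, each running between the inner faces of the legs it joins and aligned with the legs' outer faces on the other axis.

B is a spool: two coaxial disc flanges of radius 116 mm and thickness 19 mm, joined by a core cylinder of radius 36 mm and height 269 mm. The lower flange rests on z = 0 and the three cylinders share a vertical axis.

C is an I-beam lying along x, 1636 mm long. Overall section height 174 mm. Two flanges 232 mm wide (y) and 24 mm thick, one on the floor and one at the top; a web 18 mm thick runs between them, centred on the flange width.

The spool is on top of the stool. The I-beam is on the floor beside the stool on its +y side.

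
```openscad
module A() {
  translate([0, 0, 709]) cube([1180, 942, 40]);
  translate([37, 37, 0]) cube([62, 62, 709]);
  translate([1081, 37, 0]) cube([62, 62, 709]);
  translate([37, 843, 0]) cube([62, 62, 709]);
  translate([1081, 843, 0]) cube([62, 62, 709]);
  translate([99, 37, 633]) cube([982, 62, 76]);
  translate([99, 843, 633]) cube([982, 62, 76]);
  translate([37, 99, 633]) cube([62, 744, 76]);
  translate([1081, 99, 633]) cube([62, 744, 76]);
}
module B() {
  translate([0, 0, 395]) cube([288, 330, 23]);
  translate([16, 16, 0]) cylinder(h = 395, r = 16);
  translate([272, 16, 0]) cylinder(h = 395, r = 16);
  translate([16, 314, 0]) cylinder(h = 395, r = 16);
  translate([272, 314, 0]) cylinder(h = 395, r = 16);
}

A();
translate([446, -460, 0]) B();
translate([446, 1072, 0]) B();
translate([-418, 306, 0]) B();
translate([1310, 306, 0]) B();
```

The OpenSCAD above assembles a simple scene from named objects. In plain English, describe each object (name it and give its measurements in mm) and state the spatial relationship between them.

A is a table with a 1180×942 mm rectangular top, 40 mm thick, top surface at z = 749 mm, supported by four 62×62 mm square legs, each inset 37 mm from the nearest pair of top edges, running from the floor. Four apron rails, 62 mm thick and 76 mm tall, run between adjacent legs with their top edges flush with the underside of the top and their outer faces flush with the legs' outer faces.

B is a four-legged stool. The seat is a 288×330×23 mm slab whose top surface is at z = 418 mm; four round legs, each 32 mm in diameter, run from the floor (z = 0) to the underside of the seat, each leg's axis is inset half a diameter from the nearest pair of seat edges (so the leg's bounding box is flush with the corner).

Four stools sit around the table at the −y, +y, −x, +x sides.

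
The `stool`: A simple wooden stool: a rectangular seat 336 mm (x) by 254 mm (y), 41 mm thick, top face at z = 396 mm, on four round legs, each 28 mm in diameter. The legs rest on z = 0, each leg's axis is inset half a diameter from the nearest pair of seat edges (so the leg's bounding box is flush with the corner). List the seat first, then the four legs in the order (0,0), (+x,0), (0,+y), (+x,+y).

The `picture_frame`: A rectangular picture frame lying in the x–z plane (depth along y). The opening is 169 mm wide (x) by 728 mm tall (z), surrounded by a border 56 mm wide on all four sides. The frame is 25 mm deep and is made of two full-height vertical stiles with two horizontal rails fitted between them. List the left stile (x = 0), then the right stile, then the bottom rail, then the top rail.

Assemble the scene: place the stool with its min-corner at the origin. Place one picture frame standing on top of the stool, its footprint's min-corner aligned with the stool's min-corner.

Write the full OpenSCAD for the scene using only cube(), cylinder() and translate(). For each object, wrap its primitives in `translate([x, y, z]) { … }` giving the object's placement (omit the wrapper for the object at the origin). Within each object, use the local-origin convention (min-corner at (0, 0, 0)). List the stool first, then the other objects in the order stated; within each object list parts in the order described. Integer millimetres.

translate([0, 0, 355]) cube([336, 254, 41]);
translate([14, 14, 0]) cylinder(h = 355, r = 14);
translate([322, 14, 0]) cylinder(h = 355, r = 14);
translate([14, 240, 0]) cylinder(h = 355, r = 14);
translate([322, 240, 0]) cylinder(h = 355, r = 14);
translate([0, 0, 396]) {
  cube([56, 25, 840]);
  translate([225, 0, 0]) cube([56, 25, 840]);
  translate([56, 0, 0]) cube([169, 25, 56]);
  translate([56, 0, 784]) cube([169, 25, 56]);
}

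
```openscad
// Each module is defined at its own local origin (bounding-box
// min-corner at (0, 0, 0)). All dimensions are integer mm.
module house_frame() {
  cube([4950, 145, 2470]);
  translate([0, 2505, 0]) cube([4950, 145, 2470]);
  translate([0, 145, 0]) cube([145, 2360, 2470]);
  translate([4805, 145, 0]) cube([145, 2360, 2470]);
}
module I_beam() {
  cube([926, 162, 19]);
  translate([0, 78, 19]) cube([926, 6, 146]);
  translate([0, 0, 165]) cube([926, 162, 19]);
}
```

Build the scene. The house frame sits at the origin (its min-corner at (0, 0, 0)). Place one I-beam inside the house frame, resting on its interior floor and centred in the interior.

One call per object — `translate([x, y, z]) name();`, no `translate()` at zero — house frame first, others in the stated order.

house_frame();
translate([2012, 1244, 0]) I_beam();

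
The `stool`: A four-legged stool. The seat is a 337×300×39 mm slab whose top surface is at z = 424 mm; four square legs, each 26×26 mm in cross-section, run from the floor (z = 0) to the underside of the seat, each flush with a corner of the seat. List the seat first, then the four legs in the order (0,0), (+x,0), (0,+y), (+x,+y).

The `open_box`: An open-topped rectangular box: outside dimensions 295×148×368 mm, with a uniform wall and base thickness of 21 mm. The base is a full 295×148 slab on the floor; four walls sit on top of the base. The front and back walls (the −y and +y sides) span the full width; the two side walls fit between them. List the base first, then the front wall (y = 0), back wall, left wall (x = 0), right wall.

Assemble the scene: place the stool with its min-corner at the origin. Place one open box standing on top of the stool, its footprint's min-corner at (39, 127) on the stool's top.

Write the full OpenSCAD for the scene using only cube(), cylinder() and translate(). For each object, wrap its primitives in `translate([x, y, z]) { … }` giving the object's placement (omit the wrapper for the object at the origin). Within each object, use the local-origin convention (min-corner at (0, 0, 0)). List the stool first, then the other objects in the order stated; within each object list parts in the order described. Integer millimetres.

translate([0, 0, 385]) cube([337, 300, 39]);
cube([26, 26, 385]);
translate([311, 0, 0]) cube([26, 26, 385]);
translate([0, 274, 0]) cube([26, 26, 385]);
translate([311, 274, 0]) cube([26, 26, 385]);
translate([39, 127, 424]) {
  cube([295, 148, 21]);
  translate([0, 0, 21]) cube([295, 21, 347]);
  translate([0, 127, 21]) cube([295, 21, 347]);
  translate([0, 21, 21]) cube([21, 106, 347]);
  translate([274, 21, 21]) cube([21, 106, 347]);
}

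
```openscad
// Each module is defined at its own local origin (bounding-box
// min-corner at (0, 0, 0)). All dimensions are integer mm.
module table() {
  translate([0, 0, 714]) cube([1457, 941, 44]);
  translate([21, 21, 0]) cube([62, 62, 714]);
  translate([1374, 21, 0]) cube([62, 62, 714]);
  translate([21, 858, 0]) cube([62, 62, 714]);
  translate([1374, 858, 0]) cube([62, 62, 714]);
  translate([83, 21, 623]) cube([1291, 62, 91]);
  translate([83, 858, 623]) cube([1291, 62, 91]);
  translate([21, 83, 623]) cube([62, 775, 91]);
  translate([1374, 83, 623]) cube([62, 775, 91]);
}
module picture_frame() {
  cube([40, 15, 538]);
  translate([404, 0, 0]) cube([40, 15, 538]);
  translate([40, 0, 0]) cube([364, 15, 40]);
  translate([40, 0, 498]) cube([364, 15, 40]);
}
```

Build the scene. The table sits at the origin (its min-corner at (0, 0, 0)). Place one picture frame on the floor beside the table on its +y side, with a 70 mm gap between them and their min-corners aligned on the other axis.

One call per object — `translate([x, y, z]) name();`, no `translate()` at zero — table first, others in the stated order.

table();
translate([0, 1011, 0]) picture_frame();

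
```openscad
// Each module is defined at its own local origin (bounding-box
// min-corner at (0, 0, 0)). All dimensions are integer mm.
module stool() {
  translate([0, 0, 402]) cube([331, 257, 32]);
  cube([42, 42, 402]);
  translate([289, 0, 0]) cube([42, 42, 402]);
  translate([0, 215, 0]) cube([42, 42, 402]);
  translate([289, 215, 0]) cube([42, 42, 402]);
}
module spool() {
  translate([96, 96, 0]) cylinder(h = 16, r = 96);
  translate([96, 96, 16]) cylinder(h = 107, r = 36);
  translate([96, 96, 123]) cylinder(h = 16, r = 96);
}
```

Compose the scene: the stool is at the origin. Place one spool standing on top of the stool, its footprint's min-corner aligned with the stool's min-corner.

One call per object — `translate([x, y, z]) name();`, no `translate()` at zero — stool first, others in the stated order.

stool();
translate([0, 0, 434]) spool();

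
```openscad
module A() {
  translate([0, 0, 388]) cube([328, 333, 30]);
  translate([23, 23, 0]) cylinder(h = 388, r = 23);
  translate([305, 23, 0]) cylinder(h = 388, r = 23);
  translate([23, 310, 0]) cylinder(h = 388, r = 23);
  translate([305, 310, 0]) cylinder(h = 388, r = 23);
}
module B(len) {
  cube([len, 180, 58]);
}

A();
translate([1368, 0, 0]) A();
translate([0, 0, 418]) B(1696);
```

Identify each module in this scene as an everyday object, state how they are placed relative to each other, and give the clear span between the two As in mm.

Second stool starts at x = 1368; first ends at x = 328; clear span = 1368 − 328 = 1040 mm.

A is a stool. B is a beam. A beam spans the tops of two stools. The clear span between the two stools is 1040 mm.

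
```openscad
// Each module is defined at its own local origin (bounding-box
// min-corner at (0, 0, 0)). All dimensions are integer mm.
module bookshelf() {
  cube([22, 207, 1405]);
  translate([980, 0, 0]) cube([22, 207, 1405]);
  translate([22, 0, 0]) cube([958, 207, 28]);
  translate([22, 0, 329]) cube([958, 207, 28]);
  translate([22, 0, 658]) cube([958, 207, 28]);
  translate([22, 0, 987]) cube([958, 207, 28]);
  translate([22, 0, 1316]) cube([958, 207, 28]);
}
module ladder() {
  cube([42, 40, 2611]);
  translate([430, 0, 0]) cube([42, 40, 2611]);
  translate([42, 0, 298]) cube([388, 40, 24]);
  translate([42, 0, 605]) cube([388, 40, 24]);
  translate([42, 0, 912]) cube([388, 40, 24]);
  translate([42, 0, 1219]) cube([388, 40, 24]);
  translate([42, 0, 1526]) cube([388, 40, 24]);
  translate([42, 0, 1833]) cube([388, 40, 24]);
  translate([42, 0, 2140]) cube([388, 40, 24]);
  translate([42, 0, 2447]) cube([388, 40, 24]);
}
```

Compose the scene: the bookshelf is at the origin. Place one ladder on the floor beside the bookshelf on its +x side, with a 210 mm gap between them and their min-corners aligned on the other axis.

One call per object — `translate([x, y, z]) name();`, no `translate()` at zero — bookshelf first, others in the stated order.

bookshelf();
translate([1212, 0, 0]) ladder();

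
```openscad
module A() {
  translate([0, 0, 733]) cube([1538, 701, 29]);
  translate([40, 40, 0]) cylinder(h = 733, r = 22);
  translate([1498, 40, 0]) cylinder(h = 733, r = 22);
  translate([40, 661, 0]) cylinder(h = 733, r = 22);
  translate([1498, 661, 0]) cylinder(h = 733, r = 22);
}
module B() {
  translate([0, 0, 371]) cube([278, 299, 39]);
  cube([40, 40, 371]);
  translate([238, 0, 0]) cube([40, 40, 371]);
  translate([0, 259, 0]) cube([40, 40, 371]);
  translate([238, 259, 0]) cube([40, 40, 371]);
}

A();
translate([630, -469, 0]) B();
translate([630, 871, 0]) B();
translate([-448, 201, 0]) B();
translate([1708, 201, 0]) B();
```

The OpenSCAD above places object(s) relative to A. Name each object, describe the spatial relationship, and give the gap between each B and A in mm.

A is a table. B is a stool. Four stools sit around the table at the −y, +y, −x, +x sides. The gap between each stool and the table is 170 mm.

Each stool's nearest face is 170 mm from the table's bounding box.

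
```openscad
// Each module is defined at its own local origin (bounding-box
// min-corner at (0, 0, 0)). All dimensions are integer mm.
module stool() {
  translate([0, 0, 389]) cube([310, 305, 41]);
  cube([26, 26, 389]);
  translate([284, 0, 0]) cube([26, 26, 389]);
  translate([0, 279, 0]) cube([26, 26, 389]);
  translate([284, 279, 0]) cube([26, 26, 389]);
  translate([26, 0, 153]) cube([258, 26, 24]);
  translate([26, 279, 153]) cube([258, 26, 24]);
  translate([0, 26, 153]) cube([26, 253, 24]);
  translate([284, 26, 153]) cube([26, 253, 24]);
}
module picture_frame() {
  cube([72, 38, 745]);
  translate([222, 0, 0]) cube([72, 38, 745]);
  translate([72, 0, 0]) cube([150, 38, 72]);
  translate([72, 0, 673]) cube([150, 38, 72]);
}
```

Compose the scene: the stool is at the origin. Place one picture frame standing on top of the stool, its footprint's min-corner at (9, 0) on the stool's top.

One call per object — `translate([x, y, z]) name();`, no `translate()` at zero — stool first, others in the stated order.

stool();
translate([9, 0, 430]) picture_frame();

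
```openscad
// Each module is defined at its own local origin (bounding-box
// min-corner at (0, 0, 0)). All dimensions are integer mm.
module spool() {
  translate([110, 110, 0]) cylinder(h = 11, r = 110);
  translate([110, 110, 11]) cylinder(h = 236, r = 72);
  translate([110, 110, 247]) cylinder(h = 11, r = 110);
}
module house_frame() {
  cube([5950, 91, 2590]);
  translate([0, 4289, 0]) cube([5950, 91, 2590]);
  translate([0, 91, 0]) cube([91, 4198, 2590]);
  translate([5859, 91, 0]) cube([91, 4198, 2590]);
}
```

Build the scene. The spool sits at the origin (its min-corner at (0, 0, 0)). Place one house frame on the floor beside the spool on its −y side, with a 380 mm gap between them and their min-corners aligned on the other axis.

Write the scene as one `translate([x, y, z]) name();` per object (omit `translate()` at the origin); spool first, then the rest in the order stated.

spool();
translate([0, -4760, 0]) house_frame();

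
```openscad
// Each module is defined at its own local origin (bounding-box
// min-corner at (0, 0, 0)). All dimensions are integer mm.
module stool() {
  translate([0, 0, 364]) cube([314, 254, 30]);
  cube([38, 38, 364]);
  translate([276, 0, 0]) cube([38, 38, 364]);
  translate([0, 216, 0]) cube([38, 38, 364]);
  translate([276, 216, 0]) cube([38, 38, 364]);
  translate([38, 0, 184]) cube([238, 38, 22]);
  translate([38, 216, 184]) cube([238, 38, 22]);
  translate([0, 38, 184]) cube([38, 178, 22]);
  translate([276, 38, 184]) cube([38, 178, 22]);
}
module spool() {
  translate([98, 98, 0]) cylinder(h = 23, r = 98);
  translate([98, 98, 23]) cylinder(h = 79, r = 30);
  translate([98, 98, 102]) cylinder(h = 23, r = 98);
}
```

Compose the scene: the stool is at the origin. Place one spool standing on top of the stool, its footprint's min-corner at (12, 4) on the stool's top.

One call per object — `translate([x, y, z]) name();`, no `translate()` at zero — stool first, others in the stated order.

stool();
translate([12, 4, 394]) spool();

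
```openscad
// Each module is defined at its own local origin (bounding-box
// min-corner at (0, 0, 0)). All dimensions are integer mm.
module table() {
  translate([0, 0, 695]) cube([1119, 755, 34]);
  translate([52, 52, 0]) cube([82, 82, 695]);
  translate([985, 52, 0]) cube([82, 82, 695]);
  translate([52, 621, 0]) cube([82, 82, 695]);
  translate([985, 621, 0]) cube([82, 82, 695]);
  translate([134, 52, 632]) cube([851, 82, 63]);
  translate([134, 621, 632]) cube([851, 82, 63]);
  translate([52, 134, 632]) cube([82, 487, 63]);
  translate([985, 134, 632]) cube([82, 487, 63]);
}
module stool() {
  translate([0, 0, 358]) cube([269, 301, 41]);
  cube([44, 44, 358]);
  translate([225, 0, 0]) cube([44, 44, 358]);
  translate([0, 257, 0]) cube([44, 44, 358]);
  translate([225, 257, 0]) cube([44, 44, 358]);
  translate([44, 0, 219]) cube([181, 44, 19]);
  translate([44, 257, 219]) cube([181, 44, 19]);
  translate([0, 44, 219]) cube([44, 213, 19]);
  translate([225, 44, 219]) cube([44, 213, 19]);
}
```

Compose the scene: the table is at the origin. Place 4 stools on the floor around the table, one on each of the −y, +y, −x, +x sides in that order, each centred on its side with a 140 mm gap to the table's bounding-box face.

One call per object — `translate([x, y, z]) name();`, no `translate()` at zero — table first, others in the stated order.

table();
translate([425, -441, 0]) stool();
translate([425, 895, 0]) stool();
translate([-409, 227, 0]) stool();
translate([1259, 227, 0]) stool();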